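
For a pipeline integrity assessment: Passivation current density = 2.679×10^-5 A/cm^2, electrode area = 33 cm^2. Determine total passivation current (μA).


I = i_pass * A, then convert A → μA (×10^6)
I = 2.679×10^-5 * 33 * 10^6 = 884.07 μA

884.07 μA


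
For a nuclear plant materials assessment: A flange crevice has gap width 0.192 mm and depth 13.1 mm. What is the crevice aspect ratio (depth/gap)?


Aspect ratio = depth / gap
Ratio = 13.1 / 0.192 = 68.2

68.2


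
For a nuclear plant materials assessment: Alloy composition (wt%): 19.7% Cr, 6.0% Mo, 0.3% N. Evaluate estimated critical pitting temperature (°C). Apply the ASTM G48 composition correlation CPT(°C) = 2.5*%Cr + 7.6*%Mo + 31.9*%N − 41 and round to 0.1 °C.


Apply the ASTM G48 empirical CPT estimate: CPT(°C) = 2.5*%Cr + 7.6*%Mo + 31.9*%N − 41
2.5*19.7 = 49.25; 7.6*6.0 = 45.6; 31.9*0.3 = 9.57
CPT = 49.25 + 45.6 + 9.57 − 41 = 63.42 °C
Rounded to 0.1 °C: CPT ≈ 63.4 °C

63.4 °C


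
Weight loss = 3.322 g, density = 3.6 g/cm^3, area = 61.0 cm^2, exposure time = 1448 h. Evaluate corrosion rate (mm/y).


Apply the mm/y weight-loss relation: CR = 87600 * W / (D * A * T)
Numerator: 87600 * 3.322 = 291007.2
Denominator: 3.6 * 61.0 * 1448 = 317980.8
CR = 291007.2 / 317980.8 = 0.9152 mm/y

0.9152 mm/y


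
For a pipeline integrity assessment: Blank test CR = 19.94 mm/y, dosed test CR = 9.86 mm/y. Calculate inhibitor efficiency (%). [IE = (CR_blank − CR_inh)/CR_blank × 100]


Apply the inhibitor-efficiency definition: IE = (CR_blank − CR_inh)/CR_blank × 100
IE = (19.94 − 9.86) / 19.94 × 100
IE = 10.08 / 19.94 × 100 = 50.6 %

50.6 %


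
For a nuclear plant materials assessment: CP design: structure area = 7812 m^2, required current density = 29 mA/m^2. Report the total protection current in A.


I = area * current density, then convert mA → A (÷1000)
I = 7812 * 29 / 1000 = 226.55 A

226.55 A


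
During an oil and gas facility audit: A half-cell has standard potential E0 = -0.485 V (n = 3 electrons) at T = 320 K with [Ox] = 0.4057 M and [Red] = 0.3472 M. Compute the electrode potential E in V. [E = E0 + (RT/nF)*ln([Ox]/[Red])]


Apply the Nernst equation: E = E0 + (RT/nF)*ln([Ox]/[Red])
Step 1: RT/nF = 8.314*320/(3*96485) = 0.00919134 V
Step 2: [Ox]/[Red] = 0.4057/0.3472 = 1.168491
Step 3: ln(1.168491) = 0.155713
Step 4: correction = 0.00919134 * 0.155713 = 0.0014 V
E = -0.485 + 0.0014 = -0.4836 V

-0.4836 V


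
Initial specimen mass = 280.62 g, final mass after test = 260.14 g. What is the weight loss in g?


Weight loss = initial − final
WL = 280.62 − 260.14 = 20.48 g

20.48 g


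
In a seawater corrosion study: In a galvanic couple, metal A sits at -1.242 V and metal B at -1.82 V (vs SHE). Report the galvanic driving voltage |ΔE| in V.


Driving voltage is the absolute potential difference.
|ΔE| = |-1.242 − (-1.82)| = 0.578 V

0.578 V


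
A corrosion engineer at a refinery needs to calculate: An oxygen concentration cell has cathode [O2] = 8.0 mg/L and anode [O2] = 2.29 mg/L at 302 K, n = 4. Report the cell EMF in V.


Apply the Nernst concentration-cell relation: E = (RT/nF)*ln(C_cathode/C_anode)
RT/nF = 8.314*302/(4*96485) = 0.00650575 V
ln(8.0/2.29) = 1.25089
E = 0.00650575 * 1.25089 = 0.00814 V

0.00814 V


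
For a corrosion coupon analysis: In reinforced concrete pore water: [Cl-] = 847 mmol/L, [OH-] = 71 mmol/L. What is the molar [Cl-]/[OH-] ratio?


Threshold parameter = [Cl-] / [OH-] (molar basis; both in mmol/L, so units cancel)
Ratio = 847 / 71 = 11.93

11.93


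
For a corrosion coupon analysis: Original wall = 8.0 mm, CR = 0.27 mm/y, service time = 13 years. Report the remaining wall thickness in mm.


Remaining wall = original − CR × time
t = 8.0 − 0.27*13 = 8.0 − 3.51 = 4.49 mm

4.49 mm


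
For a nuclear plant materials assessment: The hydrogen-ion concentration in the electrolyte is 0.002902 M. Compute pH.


pH = −log10[H+]
pH = −log10(0.002902) = 2.54

2.54


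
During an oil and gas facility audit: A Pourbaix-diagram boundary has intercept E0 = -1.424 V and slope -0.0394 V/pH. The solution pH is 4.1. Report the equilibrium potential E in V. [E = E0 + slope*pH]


Apply the Pourbaix line equation: E = E0 + slope*pH
E = -1.424 + (-0.0394)*4.1 = -1.424 + (-0.16154) = -1.58554 V
Rounded to 3 decimal places: E = -1.586 V

-1.586 V


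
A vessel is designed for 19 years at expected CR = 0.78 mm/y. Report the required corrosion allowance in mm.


Corrosion allowance = CR × design life
CA = 0.78 * 19 = 14.82 mm

14.82 mm


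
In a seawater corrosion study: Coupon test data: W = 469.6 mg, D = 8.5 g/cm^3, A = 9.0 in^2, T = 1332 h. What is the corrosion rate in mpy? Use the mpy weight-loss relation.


Apply the mpy weight-loss relation: CR = 534 * W / (D * A * T)
Numerator: 534 * 469.6 = 250766.4
Denominator: 8.5 * 9.0 * 1332 = 101898.0
CR = 250766.4 / 101898.0 = 2.46096 mpy

2.46096 mpy


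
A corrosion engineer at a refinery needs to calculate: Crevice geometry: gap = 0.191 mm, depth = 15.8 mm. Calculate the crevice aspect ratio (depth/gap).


Aspect ratio = depth / gap
Ratio = 15.8 / 0.191 = 82.7

82.7


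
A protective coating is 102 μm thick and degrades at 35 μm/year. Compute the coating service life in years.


Service life = thickness / degradation rate
Life = 102 / 35 = 2.9 years

2.9 years


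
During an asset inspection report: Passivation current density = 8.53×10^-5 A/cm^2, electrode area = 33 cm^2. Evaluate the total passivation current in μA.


I = i_pass * A, then convert A → μA (×10^6)
I = 8.53×10^-5 * 33 * 10^6 = 2814.9 μA

2814.9 μA


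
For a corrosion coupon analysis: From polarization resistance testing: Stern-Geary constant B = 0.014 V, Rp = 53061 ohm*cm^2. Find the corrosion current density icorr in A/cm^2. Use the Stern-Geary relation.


Apply the Stern-Geary relation: icorr = B / Rp
icorr = 0.014 / 53061 = 2.638×10^-7 A/cm^2

2.638×10^-7 A/cm^2


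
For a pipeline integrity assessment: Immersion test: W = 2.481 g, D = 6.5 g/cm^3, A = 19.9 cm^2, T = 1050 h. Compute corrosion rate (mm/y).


Apply the mm/y weight-loss relation: CR = 87600 * W / (D * A * T)
Numerator: 87600 * 2.481 = 217335.6
Denominator: 6.5 * 19.9 * 1050 = 135817.5
CR = 217335.6 / 135817.5 = 1.6002 mm/y

1.6002 mm/y


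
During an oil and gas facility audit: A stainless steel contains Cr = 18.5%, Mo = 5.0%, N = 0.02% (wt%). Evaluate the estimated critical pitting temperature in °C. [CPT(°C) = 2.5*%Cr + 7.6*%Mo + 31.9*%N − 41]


Apply the ASTM G48 empirical CPT estimate: CPT(°C) = 2.5*%Cr + 7.6*%Mo + 31.9*%N − 41
2.5*18.5 = 46.25; 7.6*5.0 = 38; 31.9*0.02 = 0.638
CPT = 46.25 + 38 + 0.638 − 41 = 43.888 °C
Rounded to 0.1 °C: CPT ≈ 43.9 °C

43.9 °C


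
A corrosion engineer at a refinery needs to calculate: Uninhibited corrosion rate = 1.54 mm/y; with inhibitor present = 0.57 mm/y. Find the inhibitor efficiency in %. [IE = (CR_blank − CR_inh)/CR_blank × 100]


Apply the inhibitor-efficiency definition: IE = (CR_blank − CR_inh)/CR_blank × 100
IE = (1.54 − 0.57) / 1.54 × 100
IE = 0.97 / 1.54 × 100 = 63.0 %

63.0 %


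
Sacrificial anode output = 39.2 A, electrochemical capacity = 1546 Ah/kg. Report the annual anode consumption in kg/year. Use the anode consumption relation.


Annual consumption = current * hours per year / capacity
Rate = 39.2 * 8760 / 1546 = 222.1 kg/year

222.1 kg/year


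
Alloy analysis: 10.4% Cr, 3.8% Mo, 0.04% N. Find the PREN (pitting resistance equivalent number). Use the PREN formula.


Apply the PREN formula: PREN = Cr + 3.3*Mo + 16*N
PREN = 10.4 + 3.3*3.8 + 16*0.04
PREN = 10.4 + 12.54 + 0.64 = 23.58

23.58


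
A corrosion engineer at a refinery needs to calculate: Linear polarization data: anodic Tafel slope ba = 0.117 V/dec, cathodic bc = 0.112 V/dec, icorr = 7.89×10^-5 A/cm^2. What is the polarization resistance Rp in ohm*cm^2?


Apply the Stern-Geary equation: Rp = ba*bc / (2.303*icorr*(ba+bc))
ba*bc = 0.117*0.112 = 0.013104
ba+bc = 0.229; 2.303*icorr*(ba+bc) = 2.303*7.89×10^-5*0.229 = 4.1610834×10^-5
Rp = 0.013104 / 4.1610834×10^-5 = 314.92 ohm*cm^2

314.92 ohm*cm^2


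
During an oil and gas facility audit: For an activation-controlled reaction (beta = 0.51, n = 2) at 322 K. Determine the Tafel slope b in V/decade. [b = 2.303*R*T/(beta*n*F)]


Apply the Tafel slope relation: b = 2.303*R*T/(beta*n*F)
Numerator: 2.303 * 8.314 * 322 = 6165.38
Denominator: 0.51 * 2 * 96485 = 98414.7
b = 6165.38 / 98414.7 = 0.063 V/decade

0.063 V/decade


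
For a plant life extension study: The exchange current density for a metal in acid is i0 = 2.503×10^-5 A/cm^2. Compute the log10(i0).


i0 = 2.503×10^-5 A/cm^2
log10(i0) = -4.602

-4.602


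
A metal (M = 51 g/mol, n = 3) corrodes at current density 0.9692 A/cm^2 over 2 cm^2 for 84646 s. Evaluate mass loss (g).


Apply Faraday's law: m = i*A*t*M / (n*F)
Total charge passed Q = i*A*t = 0.9692*2*84646 = 164077.8064 C
m = Q*M/(n*F) = 164077.8064*51/(3*96485) = 28.909 g

28.909 g


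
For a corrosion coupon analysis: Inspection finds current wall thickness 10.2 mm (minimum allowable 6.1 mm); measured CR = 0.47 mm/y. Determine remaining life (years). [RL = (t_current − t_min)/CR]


Apply the remaining-life relation: RL = (t_current − t_min) / CR
RL = (10.2 − 6.1) / 0.47 = 4.1 / 0.47 = 8.7 years

8.7 years


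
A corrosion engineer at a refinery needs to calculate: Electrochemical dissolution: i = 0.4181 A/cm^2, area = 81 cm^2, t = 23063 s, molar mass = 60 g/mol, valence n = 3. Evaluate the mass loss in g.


Apply Faraday's law: m = i*A*t*M / (n*F)
Total charge passed Q = i*A*t = 0.4181*81*23063 = 781053.8643 C
m = Q*M/(n*F) = 781053.8643*60/(3*96485) = 161.90161 g

161.90161 g


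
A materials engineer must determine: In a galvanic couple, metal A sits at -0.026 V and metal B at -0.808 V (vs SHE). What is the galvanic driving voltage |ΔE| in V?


Driving voltage is the absolute potential difference.
|ΔE| = |-0.026 − (-0.808)| = 0.782 V

0.782 V


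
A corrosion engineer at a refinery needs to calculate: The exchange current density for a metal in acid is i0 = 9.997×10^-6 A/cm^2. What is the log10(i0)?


i0 = 9.997×10^-6 A/cm^2
log10(i0) = -5.0

-5.0


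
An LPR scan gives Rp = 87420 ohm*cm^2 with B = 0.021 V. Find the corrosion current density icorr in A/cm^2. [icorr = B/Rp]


Apply the Stern-Geary relation: icorr = B / Rp
icorr = 0.021 / 87420 = 2.402×10^-7 A/cm^2

2.402×10^-7 A/cm^2


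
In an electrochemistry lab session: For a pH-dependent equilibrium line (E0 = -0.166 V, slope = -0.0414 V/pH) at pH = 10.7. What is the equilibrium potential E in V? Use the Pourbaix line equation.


Apply the Pourbaix line equation: E = E0 + slope*pH
E = -0.166 + (-0.0414)*10.7 = -0.166 + (-0.44298) = -0.60898 V
Rounded to 3 decimal places: E = -0.609 V

-0.609 V


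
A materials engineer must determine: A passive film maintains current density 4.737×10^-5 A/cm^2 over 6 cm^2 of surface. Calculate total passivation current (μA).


I = i_pass * A, then convert A → μA (×10^6)
I = 4.737×10^-5 * 6 * 10^6 = 284.22 μA

284.22 μA


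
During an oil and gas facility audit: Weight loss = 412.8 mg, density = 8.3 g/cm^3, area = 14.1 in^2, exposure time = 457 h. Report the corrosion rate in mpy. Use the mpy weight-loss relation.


Apply the mpy weight-loss relation: CR = 534 * W / (D * A * T)
Numerator: 534 * 412.8 = 220435.2
Denominator: 8.3 * 14.1 * 457 = 53482.71
CR = 220435.2 / 53482.71 = 4.1216 mpy

4.1216 mpy


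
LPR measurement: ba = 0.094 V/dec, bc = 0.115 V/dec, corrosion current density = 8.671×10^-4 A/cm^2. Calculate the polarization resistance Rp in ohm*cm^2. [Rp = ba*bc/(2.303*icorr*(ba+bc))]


Apply the Stern-Geary equation: Rp = ba*bc / (2.303*icorr*(ba+bc))
ba*bc = 0.094*0.115 = 0.01081
ba+bc = 0.209; 2.303*icorr*(ba+bc) = 2.303*8.671×10^-4*0.209 = 4.1735864×10^-4
Rp = 0.01081 / 4.1735864×10^-4 = 25.9 ohm*cm^2

25.9 ohm*cm^2


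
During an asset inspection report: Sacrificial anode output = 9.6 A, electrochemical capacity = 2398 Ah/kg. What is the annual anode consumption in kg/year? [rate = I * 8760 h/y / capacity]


Annual consumption = current * hours per year / capacity
Rate = 9.6 * 8760 / 2398 = 35.1 kg/year

35.1 kg/year


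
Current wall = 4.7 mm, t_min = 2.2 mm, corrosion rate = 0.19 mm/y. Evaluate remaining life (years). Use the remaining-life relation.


Apply the remaining-life relation: RL = (t_current − t_min) / CR
RL = (4.7 − 2.2) / 0.19 = 2.5 / 0.19 = 13.2 years

13.2 years


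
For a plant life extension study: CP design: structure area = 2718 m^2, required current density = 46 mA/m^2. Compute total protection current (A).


I = area * current density, then convert mA → A (÷1000)
I = 2718 * 46 / 1000 = 125.03 A

125.03 A


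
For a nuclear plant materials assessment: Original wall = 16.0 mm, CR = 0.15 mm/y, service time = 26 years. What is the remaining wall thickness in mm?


Remaining wall = original − CR × time
t = 16.0 − 0.15*26 = 16.0 − 3.9 = 12.1 mm

12.1 mm


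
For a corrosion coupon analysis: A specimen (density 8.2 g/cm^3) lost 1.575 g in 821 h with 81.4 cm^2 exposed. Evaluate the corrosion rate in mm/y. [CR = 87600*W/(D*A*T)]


Apply the mm/y weight-loss relation: CR = 87600 * W / (D * A * T)
Numerator: 87600 * 1.575 = 137970.0
Denominator: 8.2 * 81.4 * 821 = 548001.08
CR = 137970.0 / 548001.08 = 0.25177 mm/y

0.25177 mm/y


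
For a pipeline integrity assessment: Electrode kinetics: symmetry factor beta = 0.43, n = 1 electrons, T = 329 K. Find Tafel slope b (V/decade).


Apply the Tafel slope relation: b = 2.303*R*T/(beta*n*F)
Numerator: 2.303 * 8.314 * 329 = 6299.41
Denominator: 0.43 * 1 * 96485 = 41488.55
b = 6299.41 / 41488.55 = 0.1518 V/decade

0.1518 V/decade


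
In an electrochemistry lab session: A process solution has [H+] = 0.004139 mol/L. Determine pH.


pH = −log10[H+]
pH = −log10(0.004139) = 2.38

2.38


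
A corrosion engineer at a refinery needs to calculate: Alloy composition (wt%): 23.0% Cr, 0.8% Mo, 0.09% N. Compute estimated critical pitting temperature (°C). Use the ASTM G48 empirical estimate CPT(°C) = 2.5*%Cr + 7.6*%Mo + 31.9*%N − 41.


Apply the ASTM G48 empirical CPT estimate: CPT(°C) = 2.5*%Cr + 7.6*%Mo + 31.9*%N − 41
2.5*23.0 = 57.5; 7.6*0.8 = 6.08; 31.9*0.09 = 2.871
CPT = 57.5 + 6.08 + 2.871 − 41 = 25.451 °C
Rounded to 0.1 °C: CPT ≈ 25.5 °C

25.5 °C


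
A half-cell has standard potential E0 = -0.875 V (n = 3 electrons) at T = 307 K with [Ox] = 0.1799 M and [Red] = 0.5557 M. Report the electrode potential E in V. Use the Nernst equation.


Apply the Nernst equation: E = E0 + (RT/nF)*ln([Ox]/[Red])
Step 1: RT/nF = 8.314*307/(3*96485) = 0.00881794 V
Step 2: [Ox]/[Red] = 0.1799/0.5557 = 0.323736
Step 3: ln(0.323736) = -1.127827
Step 4: correction = 0.00881794 * -1.127827 = -0.0099 V
E = -0.875 + -0.0099 = -0.8849 V

-0.8849 V


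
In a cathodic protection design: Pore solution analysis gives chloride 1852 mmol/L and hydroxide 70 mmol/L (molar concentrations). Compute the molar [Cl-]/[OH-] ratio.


Threshold parameter = [Cl-] / [OH-] (molar basis; both in mmol/L, so units cancel)
Ratio = 1852 / 70 = 26.46

26.46


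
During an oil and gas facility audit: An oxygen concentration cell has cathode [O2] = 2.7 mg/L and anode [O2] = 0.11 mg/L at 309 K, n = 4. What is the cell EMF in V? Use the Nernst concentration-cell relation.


Apply the Nernst concentration-cell relation: E = (RT/nF)*ln(C_cathode/C_anode)
RT/nF = 8.314*309/(4*96485) = 0.00665654 V
ln(2.7/0.11) = 3.20053
E = 0.00665654 * 3.20053 = 0.0213 V

0.0213 V


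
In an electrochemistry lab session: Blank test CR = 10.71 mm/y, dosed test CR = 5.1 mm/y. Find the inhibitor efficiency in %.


Apply the inhibitor-efficiency definition: IE = (CR_blank − CR_inh)/CR_blank × 100
IE = (10.71 − 5.1) / 10.71 × 100
IE = 5.61 / 10.71 × 100 = 52.4 %

52.4 %


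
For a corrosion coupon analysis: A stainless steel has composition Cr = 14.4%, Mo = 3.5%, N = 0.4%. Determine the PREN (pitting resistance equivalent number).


Apply the PREN formula: PREN = Cr + 3.3*Mo + 16*N
PREN = 14.4 + 3.3*3.5 + 16*0.4
PREN = 14.4 + 11.55 + 6.4 = 32.35

32.35


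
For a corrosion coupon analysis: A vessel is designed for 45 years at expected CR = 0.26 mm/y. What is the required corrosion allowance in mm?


Corrosion allowance = CR × design life
CA = 0.26 * 45 = 11.7 mm

11.7 mm


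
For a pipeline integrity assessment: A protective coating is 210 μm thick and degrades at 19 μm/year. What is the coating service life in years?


Service life = thickness / degradation rate
Life = 210 / 19 = 11.1 years

11.1 years


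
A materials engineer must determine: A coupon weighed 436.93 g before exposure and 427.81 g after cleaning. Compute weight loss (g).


Weight loss = initial − final
WL = 436.93 − 427.81 = 9.12 g

9.12 g


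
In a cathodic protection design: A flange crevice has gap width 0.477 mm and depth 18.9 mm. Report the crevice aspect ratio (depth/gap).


Aspect ratio = depth / gap
Ratio = 18.9 / 0.477 = 39.6

39.6


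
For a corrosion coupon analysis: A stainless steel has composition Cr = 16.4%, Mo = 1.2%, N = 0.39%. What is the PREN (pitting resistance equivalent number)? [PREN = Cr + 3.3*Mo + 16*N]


Apply the PREN formula: PREN = Cr + 3.3*Mo + 16*N
PREN = 16.4 + 3.3*1.2 + 16*0.39
PREN = 16.4 + 3.96 + 6.24 = 26.6

26.6


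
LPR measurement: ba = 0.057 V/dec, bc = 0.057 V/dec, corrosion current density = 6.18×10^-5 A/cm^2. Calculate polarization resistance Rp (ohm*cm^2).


Apply the Stern-Geary equation: Rp = ba*bc / (2.303*icorr*(ba+bc))
ba*bc = 0.057*0.057 = 0.003249
ba+bc = 0.114; 2.303*icorr*(ba+bc) = 2.303*6.18×10^-5*0.114 = 1.6225096×10^-5
Rp = 0.003249 / 1.6225096×10^-5 = 200.2 ohm*cm^2

200.2 ohm*cm^2


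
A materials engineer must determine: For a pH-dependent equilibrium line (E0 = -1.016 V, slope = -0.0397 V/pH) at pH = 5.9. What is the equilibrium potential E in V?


Apply the Pourbaix line equation: E = E0 + slope*pH
E = -1.016 + (-0.0397)*5.9 = -1.016 + (-0.23423) = -1.25023 V
Rounded to 3 decimal places: E = -1.250 V

-1.250 V


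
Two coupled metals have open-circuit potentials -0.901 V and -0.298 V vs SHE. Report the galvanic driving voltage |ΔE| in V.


Driving voltage is the absolute potential difference.
|ΔE| = |-0.901 − (-0.298)| = 0.603 V

0.603 V


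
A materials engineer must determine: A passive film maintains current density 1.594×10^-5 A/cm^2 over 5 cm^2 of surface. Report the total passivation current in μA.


I = i_pass * A, then convert A → μA (×10^6)
I = 1.594×10^-5 * 5 * 10^6 = 79.7 μA

79.7 μA


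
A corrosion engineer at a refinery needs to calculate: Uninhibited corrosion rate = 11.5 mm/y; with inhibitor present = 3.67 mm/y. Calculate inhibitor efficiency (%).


Apply the inhibitor-efficiency definition: IE = (CR_blank − CR_inh)/CR_blank × 100
IE = (11.5 − 3.67) / 11.5 × 100
IE = 7.83 / 11.5 × 100 = 68.1 %

68.1 %


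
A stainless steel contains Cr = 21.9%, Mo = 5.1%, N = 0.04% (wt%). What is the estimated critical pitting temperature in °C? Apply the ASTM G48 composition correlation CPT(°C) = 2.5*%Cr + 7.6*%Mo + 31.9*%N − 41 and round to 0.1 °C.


Apply the ASTM G48 empirical CPT estimate: CPT(°C) = 2.5*%Cr + 7.6*%Mo + 31.9*%N − 41
2.5*21.9 = 54.75; 7.6*5.1 = 38.76; 31.9*0.04 = 1.276
CPT = 54.75 + 38.76 + 1.276 − 41 = 53.786 °C
Rounded to 0.1 °C: CPT ≈ 53.8 °C

53.8 °C


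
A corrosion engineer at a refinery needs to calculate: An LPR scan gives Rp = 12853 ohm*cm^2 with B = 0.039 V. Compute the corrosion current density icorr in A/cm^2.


Apply the Stern-Geary relation: icorr = B / Rp
icorr = 0.039 / 12853 = 3.034×10^-6 A/cm^2

3.034×10^-6 A/cm^2


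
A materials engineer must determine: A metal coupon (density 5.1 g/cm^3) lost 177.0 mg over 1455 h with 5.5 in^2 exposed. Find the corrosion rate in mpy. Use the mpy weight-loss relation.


Apply the mpy weight-loss relation: CR = 534 * W / (D * A * T)
Numerator: 534 * 177.0 = 94518.0
Denominator: 5.1 * 5.5 * 1455 = 40812.75
CR = 94518.0 / 40812.75 = 2.3159 mpy

2.3159 mpy


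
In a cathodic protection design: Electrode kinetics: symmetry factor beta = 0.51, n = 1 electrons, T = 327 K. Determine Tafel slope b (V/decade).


Apply the Tafel slope relation: b = 2.303*R*T/(beta*n*F)
Numerator: 2.303 * 8.314 * 327 = 6261.12
Denominator: 0.51 * 1 * 96485 = 49207.35
b = 6261.12 / 49207.35 = 0.1272 V/decade

0.1272 V/decade


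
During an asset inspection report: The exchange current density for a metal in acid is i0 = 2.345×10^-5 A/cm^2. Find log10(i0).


i0 = 2.345×10^-5 A/cm^2
log10(i0) = -4.63

-4.63


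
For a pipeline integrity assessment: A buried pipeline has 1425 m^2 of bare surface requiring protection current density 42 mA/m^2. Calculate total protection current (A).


I = area * current density, then convert mA → A (÷1000)
I = 1425 * 42 / 1000 = 59.85 A

59.85 A


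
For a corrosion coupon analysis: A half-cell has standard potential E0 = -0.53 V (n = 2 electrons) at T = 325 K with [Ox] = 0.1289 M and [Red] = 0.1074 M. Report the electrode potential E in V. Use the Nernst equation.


Apply the Nernst equation: E = E0 + (RT/nF)*ln([Ox]/[Red])
Step 1: RT/nF = 8.314*325/(2*96485) = 0.01400244 V
Step 2: [Ox]/[Red] = 0.1289/0.1074 = 1.200186
Step 3: ln(1.200186) = 0.182477
Step 4: correction = 0.01400244 * 0.182477 = 0.003 V
E = -0.53 + 0.003 = -0.527 V

-0.527 V


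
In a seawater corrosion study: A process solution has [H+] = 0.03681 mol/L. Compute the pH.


pH = −log10[H+]
pH = −log10(0.03681) = 1.43

1.43


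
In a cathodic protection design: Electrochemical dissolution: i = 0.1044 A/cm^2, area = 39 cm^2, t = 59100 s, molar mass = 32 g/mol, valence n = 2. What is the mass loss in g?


Apply Faraday's law: m = i*A*t*M / (n*F)
Total charge passed Q = i*A*t = 0.1044*39*59100 = 240631.56 C
m = Q*M/(n*F) = 240631.56*32/(2*96485) = 39.90366 g

39.90366 g


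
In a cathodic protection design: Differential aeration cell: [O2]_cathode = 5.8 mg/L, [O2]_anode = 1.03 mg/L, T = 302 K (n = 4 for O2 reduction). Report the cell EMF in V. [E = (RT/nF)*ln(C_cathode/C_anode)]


Apply the Nernst concentration-cell relation: E = (RT/nF)*ln(C_cathode/C_anode)
RT/nF = 8.314*302/(4*96485) = 0.00650575 V
ln(5.8/1.03) = 1.7283
E = 0.00650575 * 1.7283 = 0.01124 V

0.01124 V


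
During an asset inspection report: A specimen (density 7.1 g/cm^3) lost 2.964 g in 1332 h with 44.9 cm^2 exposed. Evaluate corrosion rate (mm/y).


Apply the mm/y weight-loss relation: CR = 87600 * W / (D * A * T)
Numerator: 87600 * 2.964 = 259646.4
Denominator: 7.1 * 44.9 * 1332 = 424628.28
CR = 259646.4 / 424628.28 = 0.611468 mm/y

0.611468 mm/y


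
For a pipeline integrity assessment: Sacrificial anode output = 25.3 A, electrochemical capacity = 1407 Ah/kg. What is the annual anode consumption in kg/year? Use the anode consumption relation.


Annual consumption = current * hours per year / capacity
Rate = 25.3 * 8760 / 1407 = 157.5 kg/year

157.5 kg/year


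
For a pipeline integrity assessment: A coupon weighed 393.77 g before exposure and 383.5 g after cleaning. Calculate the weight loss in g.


Weight loss = initial − final
WL = 393.77 − 383.5 = 10.27 g

10.27 g


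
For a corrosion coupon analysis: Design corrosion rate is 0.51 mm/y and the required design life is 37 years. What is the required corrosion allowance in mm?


Corrosion allowance = CR × design life
CA = 0.51 * 37 = 18.87 mm

18.87 mm


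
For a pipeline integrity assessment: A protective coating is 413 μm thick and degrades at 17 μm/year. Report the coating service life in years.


Service life = thickness / degradation rate
Life = 413 / 17 = 24.3 years

24.3 years


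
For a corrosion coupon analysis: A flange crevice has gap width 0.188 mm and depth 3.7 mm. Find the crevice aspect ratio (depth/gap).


Aspect ratio = depth / gap
Ratio = 3.7 / 0.188 = 19.7

19.7


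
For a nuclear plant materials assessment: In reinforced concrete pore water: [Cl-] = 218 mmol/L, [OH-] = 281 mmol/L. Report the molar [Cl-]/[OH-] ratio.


Threshold parameter = [Cl-] / [OH-] (molar basis; both in mmol/L, so units cancel)
Ratio = 218 / 281 = 0.78

0.78


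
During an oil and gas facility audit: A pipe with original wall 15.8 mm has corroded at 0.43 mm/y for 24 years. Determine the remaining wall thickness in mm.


Remaining wall = original − CR × time
t = 15.8 − 0.43*24 = 15.8 − 10.32 = 5.48 mm

5.48 mm


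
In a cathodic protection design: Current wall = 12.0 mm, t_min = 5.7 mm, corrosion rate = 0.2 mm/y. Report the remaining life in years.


Apply the remaining-life relation: RL = (t_current − t_min) / CR
RL = (12.0 − 5.7) / 0.2 = 6.3 / 0.2 = 31.5 years

31.5 years


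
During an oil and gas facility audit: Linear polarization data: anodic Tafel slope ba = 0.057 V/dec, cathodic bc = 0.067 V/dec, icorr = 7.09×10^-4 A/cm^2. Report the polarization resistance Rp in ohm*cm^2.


Apply the Stern-Geary equation: Rp = ba*bc / (2.303*icorr*(ba+bc))
ba*bc = 0.057*0.067 = 0.003819
ba+bc = 0.124; 2.303*icorr*(ba+bc) = 2.303*7.09×10^-4*0.124 = 2.0247055×10^-4
Rp = 0.003819 / 2.0247055×10^-4 = 18.9 ohm*cm^2

18.9 ohm*cm^2


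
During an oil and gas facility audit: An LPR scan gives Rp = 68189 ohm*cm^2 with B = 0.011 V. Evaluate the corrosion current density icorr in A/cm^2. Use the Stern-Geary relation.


Apply the Stern-Geary relation: icorr = B / Rp
icorr = 0.011 / 68189 = 1.613×10^-7 A/cm^2

1.613×10^-7 A/cm^2


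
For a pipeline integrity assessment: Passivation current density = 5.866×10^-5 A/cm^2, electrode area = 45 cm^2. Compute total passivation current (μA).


I = i_pass * A, then convert A → μA (×10^6)
I = 5.866×10^-5 * 45 * 10^6 = 2639.7 μA

2639.7 μA


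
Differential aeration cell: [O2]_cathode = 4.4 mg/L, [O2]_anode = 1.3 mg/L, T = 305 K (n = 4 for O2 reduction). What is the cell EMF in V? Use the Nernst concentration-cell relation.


Apply the Nernst concentration-cell relation: E = (RT/nF)*ln(C_cathode/C_anode)
RT/nF = 8.314*305/(4*96485) = 0.00657037 V
ln(4.4/1.3) = 1.21924
E = 0.00657037 * 1.21924 = 0.00801 V

0.00801 V


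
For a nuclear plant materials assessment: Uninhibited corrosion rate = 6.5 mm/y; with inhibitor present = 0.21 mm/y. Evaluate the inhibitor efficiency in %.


Apply the inhibitor-efficiency definition: IE = (CR_blank − CR_inh)/CR_blank × 100
IE = (6.5 − 0.21) / 6.5 × 100
IE = 6.29 / 6.5 × 100 = 96.8 %

96.8 %


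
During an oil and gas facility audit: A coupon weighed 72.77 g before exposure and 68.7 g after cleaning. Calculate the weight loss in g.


Weight loss = initial − final
WL = 72.77 − 68.7 = 4.07 g

4.07 g


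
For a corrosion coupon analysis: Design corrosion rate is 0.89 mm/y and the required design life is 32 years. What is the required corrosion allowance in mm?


Corrosion allowance = CR × design life
CA = 0.89 * 32 = 28.48 mm

28.48 mm


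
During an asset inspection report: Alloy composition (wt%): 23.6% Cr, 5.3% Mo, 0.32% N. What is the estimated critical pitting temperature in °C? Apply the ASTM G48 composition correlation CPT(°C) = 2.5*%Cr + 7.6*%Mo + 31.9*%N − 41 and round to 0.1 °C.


Apply the ASTM G48 empirical CPT estimate: CPT(°C) = 2.5*%Cr + 7.6*%Mo + 31.9*%N − 41
2.5*23.6 = 59; 7.6*5.3 = 40.28; 31.9*0.32 = 10.208
CPT = 59 + 40.28 + 10.208 − 41 = 68.488 °C
Rounded to 0.1 °C: CPT ≈ 68.5 °C

68.5 °C


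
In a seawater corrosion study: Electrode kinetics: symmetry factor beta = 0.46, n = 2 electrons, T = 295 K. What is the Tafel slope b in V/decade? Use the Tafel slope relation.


Apply the Tafel slope relation: b = 2.303*R*T/(beta*n*F)
Numerator: 2.303 * 8.314 * 295 = 5648.41
Denominator: 0.46 * 2 * 96485 = 88766.2
b = 5648.41 / 88766.2 = 0.0636 V/decade

0.0636 V/decade


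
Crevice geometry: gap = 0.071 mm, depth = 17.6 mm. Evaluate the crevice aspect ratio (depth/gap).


Aspect ratio = depth / gap
Ratio = 17.6 / 0.071 = 247.9

247.9


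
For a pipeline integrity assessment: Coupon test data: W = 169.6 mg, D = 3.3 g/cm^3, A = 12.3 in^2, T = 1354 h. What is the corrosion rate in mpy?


Apply the mpy weight-loss relation: CR = 534 * W / (D * A * T)
Numerator: 534 * 169.6 = 90566.4
Denominator: 3.3 * 12.3 * 1354 = 54958.86
CR = 90566.4 / 54958.86 = 1.648 mpy

1.648 mpy


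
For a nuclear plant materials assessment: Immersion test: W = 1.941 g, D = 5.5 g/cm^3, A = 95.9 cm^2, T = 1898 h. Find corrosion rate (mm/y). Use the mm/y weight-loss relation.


Apply the mm/y weight-loss relation: CR = 87600 * W / (D * A * T)
Numerator: 87600 * 1.941 = 170031.6
Denominator: 5.5 * 95.9 * 1898 = 1001100.1
CR = 170031.6 / 1001100.1 = 0.169845 mm/y

0.169845 mm/y


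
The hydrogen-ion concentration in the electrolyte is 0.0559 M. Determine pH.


pH = −log10[H+]
pH = −log10(0.0559) = 1.25

1.25


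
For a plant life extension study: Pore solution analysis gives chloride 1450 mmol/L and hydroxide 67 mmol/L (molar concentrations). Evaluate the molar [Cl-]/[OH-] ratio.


Threshold parameter = [Cl-] / [OH-] (molar basis; both in mmol/L, so units cancel)
Ratio = 1450 / 67 = 21.64

21.64


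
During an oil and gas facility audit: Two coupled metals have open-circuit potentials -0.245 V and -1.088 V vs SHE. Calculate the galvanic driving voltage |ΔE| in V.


Driving voltage is the absolute potential difference.
|ΔE| = |-0.245 − (-1.088)| = 0.843 V

0.843 V


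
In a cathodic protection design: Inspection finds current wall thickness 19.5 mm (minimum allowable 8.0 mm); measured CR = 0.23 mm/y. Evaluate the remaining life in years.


Apply the remaining-life relation: RL = (t_current − t_min) / CR
RL = (19.5 − 8.0) / 0.23 = 11.5 / 0.23 = 50.0 years

50.0 years


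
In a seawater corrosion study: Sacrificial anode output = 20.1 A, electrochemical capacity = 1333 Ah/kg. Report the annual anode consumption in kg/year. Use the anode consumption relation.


Annual consumption = current * hours per year / capacity
Rate = 20.1 * 8760 / 1333 = 132.1 kg/year

132.1 kg/year


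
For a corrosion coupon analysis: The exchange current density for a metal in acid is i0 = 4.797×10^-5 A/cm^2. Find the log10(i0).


i0 = 4.797×10^-5 A/cm^2
log10(i0) = -4.319

-4.319


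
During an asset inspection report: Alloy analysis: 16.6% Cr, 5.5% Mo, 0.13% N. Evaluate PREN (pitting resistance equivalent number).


Apply the PREN formula: PREN = Cr + 3.3*Mo + 16*N
PREN = 16.6 + 3.3*5.5 + 16*0.13
PREN = 16.6 + 18.15 + 2.08 = 36.83

36.83


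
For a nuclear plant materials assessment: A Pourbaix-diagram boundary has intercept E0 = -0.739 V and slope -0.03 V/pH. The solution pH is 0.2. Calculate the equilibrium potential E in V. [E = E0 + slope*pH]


Apply the Pourbaix line equation: E = E0 + slope*pH
E = -0.739 + (-0.03)*0.2 = -0.739 + (-0.006) = -0.745 V
Rounded to 3 decimal places: E = -0.745 V

-0.745 V


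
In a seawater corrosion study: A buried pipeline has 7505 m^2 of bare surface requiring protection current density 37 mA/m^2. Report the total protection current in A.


I = area * current density, then convert mA → A (÷1000)
I = 7505 * 37 / 1000 = 277.69 A

277.69 A


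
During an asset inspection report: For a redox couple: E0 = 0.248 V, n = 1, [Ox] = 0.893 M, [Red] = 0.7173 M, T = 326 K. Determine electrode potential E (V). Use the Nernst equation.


Apply the Nernst equation: E = E0 + (RT/nF)*ln([Ox]/[Red])
Step 1: RT/nF = 8.314*326/(1*96485) = 0.02809104 V
Step 2: [Ox]/[Red] = 0.893/0.7173 = 1.244946
Step 3: ln(1.244946) = 0.219092
Step 4: correction = 0.02809104 * 0.219092 = 0.006 V
E = 0.248 + 0.006 = 0.254 V

0.254 V


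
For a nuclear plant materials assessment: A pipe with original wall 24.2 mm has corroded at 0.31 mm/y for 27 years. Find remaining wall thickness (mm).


Remaining wall = original − CR × time
t = 24.2 − 0.31*27 = 24.2 − 8.37 = 15.83 mm

15.83 mm


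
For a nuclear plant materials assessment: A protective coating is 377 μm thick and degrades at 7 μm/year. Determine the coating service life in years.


Service life = thickness / degradation rate
Life = 377 / 7 = 53.9 years

53.9 years


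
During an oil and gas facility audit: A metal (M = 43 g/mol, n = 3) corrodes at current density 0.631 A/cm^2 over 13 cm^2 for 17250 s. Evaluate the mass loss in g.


Apply Faraday's law: m = i*A*t*M / (n*F)
Total charge passed Q = i*A*t = 0.631*13*17250 = 141501.75 C
m = Q*M/(n*F) = 141501.75*43/(3*96485) = 21.021 g

21.021 g


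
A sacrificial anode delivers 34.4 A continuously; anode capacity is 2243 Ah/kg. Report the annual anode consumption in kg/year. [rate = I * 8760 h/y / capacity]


Annual consumption = current * hours per year / capacity
Rate = 34.4 * 8760 / 2243 = 134.3 kg/year

134.3 kg/year


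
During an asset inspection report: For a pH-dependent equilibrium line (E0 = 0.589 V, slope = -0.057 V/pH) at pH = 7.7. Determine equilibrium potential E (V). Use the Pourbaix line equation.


Apply the Pourbaix line equation: E = E0 + slope*pH
E = 0.589 + (-0.057)*7.7 = 0.589 + (-0.4389) = 0.1501 V
Rounded to 3 decimal places: E = 0.150 V

0.150 V


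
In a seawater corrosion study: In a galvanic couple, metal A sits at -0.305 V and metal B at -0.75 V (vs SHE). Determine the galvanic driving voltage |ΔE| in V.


Driving voltage is the absolute potential difference.
|ΔE| = |-0.305 − (-0.75)| = 0.445 V

0.445 V


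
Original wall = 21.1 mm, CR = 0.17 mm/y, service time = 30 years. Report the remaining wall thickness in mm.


Remaining wall = original − CR × time
t = 21.1 − 0.17*30 = 21.1 − 5.1 = 16.0 mm

16.0 mm


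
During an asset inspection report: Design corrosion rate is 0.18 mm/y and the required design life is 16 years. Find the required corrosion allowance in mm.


Corrosion allowance = CR × design life
CA = 0.18 * 16 = 2.88 mm

2.88 mm


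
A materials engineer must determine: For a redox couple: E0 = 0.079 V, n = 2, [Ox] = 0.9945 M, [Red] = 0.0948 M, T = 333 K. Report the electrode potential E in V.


Apply the Nernst equation: E = E0 + (RT/nF)*ln([Ox]/[Red])
Step 1: RT/nF = 8.314*333/(2*96485) = 0.01434711 V
Step 2: [Ox]/[Red] = 0.9945/0.0948 = 10.490506
Step 3: ln(10.490506) = 2.350471
Step 4: correction = 0.01434711 * 2.350471 = 0.034 V
E = 0.079 + 0.034 = 0.113 V

0.113 V


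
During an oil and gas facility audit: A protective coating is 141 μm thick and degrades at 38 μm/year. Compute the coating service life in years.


Service life = thickness / degradation rate
Life = 141 / 38 = 3.7 years

3.7 years


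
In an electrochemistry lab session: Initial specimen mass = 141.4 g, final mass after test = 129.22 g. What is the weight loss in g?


Weight loss = initial − final
WL = 141.4 − 129.22 = 12.18 g

12.18 g


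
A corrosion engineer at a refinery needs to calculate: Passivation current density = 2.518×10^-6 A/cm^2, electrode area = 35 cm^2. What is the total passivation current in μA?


I = i_pass * A, then convert A → μA (×10^6)
I = 2.518×10^-6 * 35 * 10^6 = 88.13 μA

88.13 μA


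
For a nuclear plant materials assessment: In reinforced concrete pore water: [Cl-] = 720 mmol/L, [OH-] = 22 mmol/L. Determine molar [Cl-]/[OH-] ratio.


Threshold parameter = [Cl-] / [OH-] (molar basis; both in mmol/L, so units cancel)
Ratio = 720 / 22 = 32.73

32.73


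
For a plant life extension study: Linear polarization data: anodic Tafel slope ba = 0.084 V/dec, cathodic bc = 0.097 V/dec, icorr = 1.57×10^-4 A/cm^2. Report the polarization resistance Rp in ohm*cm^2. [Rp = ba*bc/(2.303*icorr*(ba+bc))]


Apply the Stern-Geary equation: Rp = ba*bc / (2.303*icorr*(ba+bc))
ba*bc = 0.084*0.097 = 0.008148
ba+bc = 0.181; 2.303*icorr*(ba+bc) = 2.303*1.57×10^-4*0.181 = 6.5444351×10^-5
Rp = 0.008148 / 6.5444351×10^-5 = 124.5 ohm*cm^2

124.5 ohm*cm^2


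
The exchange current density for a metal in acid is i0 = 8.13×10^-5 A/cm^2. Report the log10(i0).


i0 = 8.13×10^-5 A/cm^2
log10(i0) = -4.09

-4.09


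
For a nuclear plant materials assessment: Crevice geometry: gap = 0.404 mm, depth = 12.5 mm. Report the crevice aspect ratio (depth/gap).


Aspect ratio = depth / gap
Ratio = 12.5 / 0.404 = 30.9

30.9


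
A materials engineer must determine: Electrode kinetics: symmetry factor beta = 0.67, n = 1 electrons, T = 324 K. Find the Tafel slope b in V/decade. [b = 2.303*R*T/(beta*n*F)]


Apply the Tafel slope relation: b = 2.303*R*T/(beta*n*F)
Numerator: 2.303 * 8.314 * 324 = 6203.67
Denominator: 0.67 * 1 * 96485 = 64644.95
b = 6203.67 / 64644.95 = 0.096 V/decade

0.096 V/decade


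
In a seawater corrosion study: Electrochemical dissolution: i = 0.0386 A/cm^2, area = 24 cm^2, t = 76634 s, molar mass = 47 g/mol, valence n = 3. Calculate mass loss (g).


Apply Faraday's law: m = i*A*t*M / (n*F)
Total charge passed Q = i*A*t = 0.0386*24*76634 = 70993.7376 C
m = Q*M/(n*F) = 70993.7376*47/(3*96485) = 11.5275 g

11.5275 g


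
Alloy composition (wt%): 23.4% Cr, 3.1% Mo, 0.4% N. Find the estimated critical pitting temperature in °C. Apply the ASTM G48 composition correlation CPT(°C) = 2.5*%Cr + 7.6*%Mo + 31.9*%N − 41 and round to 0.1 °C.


Apply the ASTM G48 empirical CPT estimate: CPT(°C) = 2.5*%Cr + 7.6*%Mo + 31.9*%N − 41
2.5*23.4 = 58.5; 7.6*3.1 = 23.56; 31.9*0.4 = 12.76
CPT = 58.5 + 23.56 + 12.76 − 41 = 53.82 °C
Rounded to 0.1 °C: CPT ≈ 53.8 °C

53.8 °C


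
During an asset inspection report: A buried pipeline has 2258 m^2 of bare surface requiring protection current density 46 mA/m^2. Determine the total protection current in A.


I = area * current density, then convert mA → A (÷1000)
I = 2258 * 46 / 1000 = 103.87 A

103.87 A


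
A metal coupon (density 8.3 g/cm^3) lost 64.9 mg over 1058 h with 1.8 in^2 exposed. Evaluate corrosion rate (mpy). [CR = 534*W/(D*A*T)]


Apply the mpy weight-loss relation: CR = 534 * W / (D * A * T)
Numerator: 534 * 64.9 = 34656.6
Denominator: 8.3 * 1.8 * 1058 = 15806.52
CR = 34656.6 / 15806.52 = 2.1926 mpy

2.1926 mpy


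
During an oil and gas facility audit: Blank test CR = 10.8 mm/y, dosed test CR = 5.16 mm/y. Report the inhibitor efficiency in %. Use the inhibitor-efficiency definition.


Apply the inhibitor-efficiency definition: IE = (CR_blank − CR_inh)/CR_blank × 100
IE = (10.8 − 5.16) / 10.8 × 100
IE = 5.64 / 10.8 × 100 = 52.2 %

52.2 %


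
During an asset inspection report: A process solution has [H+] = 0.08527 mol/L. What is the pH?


pH = −log10[H+]
pH = −log10(0.08527) = 1.07

1.07


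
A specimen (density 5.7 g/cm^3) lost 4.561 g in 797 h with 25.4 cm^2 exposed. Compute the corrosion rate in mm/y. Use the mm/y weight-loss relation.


Apply the mm/y weight-loss relation: CR = 87600 * W / (D * A * T)
Numerator: 87600 * 4.561 = 399543.6
Denominator: 5.7 * 25.4 * 797 = 115389.66
CR = 399543.6 / 115389.66 = 3.46256 mm/y

3.46256 mm/y


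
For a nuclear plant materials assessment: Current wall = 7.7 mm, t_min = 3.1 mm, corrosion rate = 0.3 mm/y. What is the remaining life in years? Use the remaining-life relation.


Apply the remaining-life relation: RL = (t_current − t_min) / CR
RL = (7.7 − 3.1) / 0.3 = 4.6 / 0.3 = 15.3 years

15.3 years


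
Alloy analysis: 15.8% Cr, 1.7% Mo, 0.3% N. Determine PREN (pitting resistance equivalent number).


Apply the PREN formula: PREN = Cr + 3.3*Mo + 16*N
PREN = 15.8 + 3.3*1.7 + 16*0.3
PREN = 15.8 + 5.61 + 4.8 = 26.21

26.21


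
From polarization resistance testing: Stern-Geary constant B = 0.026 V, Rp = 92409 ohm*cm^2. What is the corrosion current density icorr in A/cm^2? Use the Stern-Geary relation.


Apply the Stern-Geary relation: icorr = B / Rp
icorr = 0.026 / 92409 = 2.814×10^-7 A/cm^2

2.814×10^-7 A/cm^2
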